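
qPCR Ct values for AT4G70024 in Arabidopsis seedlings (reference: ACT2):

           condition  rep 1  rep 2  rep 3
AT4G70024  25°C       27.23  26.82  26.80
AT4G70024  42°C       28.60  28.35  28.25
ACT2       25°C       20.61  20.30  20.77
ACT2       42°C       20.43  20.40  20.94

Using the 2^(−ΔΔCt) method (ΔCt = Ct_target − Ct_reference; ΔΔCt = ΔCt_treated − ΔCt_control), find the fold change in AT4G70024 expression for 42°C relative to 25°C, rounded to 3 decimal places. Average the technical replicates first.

Mean Ct: AT4G70024 25°C 26.950; AT4G70024 42°C 28.400; ACT2 25°C 20.560; ACT2 42°C 20.590
ΔCt(25°C) = 26.950 − 20.560 = 6.390
ΔCt(42°C) = 28.400 − 20.590 = 7.810
ΔΔCt = 7.810 − 6.390 = 1.420
Fold change = 2^(−1.420) = 0.3737

0.374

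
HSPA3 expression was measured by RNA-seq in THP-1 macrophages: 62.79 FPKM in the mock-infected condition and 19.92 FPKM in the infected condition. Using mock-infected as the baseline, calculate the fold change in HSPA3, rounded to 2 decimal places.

0.32

Fold change = 19.92 / 62.79 = 0.317
HSPA3 is downregulated.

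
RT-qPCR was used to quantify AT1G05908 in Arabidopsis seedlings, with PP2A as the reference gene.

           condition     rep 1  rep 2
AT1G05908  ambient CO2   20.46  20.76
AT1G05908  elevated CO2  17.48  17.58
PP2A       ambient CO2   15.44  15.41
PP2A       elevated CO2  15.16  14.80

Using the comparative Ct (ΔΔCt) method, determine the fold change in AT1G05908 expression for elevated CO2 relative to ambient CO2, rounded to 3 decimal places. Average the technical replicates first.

6.212

Mean Ct: AT1G05908 ambient CO2 20.610; AT1G05908 elevated CO2 17.530; PP2A ambient CO2 15.425; PP2A elevated CO2 14.980
ΔCt(ambient CO2) = 20.610 − 15.425 = 5.185
ΔCt(elevated CO2) = 17.530 − 14.980 = 2.550
ΔΔCt = 2.550 − 5.185 = -2.635
Fold change = 2^(−(-2.635)) = 2^2.635 = 6.2118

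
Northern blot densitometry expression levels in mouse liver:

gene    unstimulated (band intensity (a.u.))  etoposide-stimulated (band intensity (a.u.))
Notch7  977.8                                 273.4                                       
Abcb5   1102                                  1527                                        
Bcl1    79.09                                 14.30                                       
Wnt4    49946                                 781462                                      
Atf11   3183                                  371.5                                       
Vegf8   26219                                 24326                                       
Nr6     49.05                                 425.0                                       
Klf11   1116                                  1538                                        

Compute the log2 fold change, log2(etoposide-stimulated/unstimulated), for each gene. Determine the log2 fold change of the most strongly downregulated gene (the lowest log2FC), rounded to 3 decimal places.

-3.099

log2(273.4/977.8) = -1.839  (Notch7)
log2(1527/1102) = 0.471  (Abcb5)
log2(14.30/79.09) = -2.467  (Bcl1)
log2(781462/49946) = 3.968  (Wnt4)
log2(371.5/3183) = -3.099  (Atf11)
log2(24326/26219) = -0.108  (Vegf8)
log2(425.0/49.05) = 3.115  (Nr6)
log2(1538/1116) = 0.463  (Klf11)
Atf11 is most strongly downregulated.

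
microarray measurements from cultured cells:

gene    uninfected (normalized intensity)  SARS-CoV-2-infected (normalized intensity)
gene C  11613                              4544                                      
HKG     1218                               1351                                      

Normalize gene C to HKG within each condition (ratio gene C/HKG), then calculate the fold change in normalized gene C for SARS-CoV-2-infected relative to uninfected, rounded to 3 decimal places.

0.353

gene C/HKG (uninfected) = 11613 / 1218 = 9.5345
gene C/HKG (SARS-CoV-2-infected) = 4544 / 1351 = 3.3634
Fold change = 3.3634 / 9.5345 = 0.3528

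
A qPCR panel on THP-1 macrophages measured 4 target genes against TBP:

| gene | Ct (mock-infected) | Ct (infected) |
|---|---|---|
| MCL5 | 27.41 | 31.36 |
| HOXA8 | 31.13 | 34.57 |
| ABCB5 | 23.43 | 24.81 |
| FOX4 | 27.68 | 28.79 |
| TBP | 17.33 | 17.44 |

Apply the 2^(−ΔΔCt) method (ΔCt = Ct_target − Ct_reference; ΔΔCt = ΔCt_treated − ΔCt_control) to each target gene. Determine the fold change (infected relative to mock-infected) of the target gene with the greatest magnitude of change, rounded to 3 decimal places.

MCL5: ΔΔCt = (31.36−17.44) − (27.41−17.33) = 13.92 − 10.08 = 3.84; fold change = 2^-3.84 = 0.070
HOXA8: ΔΔCt = (34.57−17.44) − (31.13−17.33) = 17.13 − 13.80 = 3.33; fold change = 2^-3.33 = 0.099
ABCB5: ΔΔCt = (24.81−17.44) − (23.43−17.33) = 7.37 − 6.10 = 1.27; fold change = 2^-1.27 = 0.415
FOX4: ΔΔCt = (28.79−17.44) − (27.68−17.33) = 11.35 − 10.35 = 1.00; fold change = 2^-1.00 = 0.500
MCL5 has the largest |ΔΔCt| = 3.84.

0.070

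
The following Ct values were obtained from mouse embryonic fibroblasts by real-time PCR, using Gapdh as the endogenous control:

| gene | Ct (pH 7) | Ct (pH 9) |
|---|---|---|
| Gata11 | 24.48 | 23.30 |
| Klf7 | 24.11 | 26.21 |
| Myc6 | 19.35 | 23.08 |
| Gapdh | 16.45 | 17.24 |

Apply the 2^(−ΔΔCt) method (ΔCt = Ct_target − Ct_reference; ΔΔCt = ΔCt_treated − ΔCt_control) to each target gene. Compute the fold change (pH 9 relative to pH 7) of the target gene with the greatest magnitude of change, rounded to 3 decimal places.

0.130

Gata11: ΔΔCt = (23.30−17.24) − (24.48−16.45) = 6.06 − 8.03 = -1.97; fold change = 2^1.97 = 3.918
Klf7: ΔΔCt = (26.21−17.24) − (24.11−16.45) = 8.97 − 7.66 = 1.31; fold change = 2^-1.31 = 0.403
Myc6: ΔΔCt = (23.08−17.24) − (19.35−16.45) = 5.84 − 2.90 = 2.94; fold change = 2^-2.94 = 0.130
Myc6 has the largest |ΔΔCt| = 2.94.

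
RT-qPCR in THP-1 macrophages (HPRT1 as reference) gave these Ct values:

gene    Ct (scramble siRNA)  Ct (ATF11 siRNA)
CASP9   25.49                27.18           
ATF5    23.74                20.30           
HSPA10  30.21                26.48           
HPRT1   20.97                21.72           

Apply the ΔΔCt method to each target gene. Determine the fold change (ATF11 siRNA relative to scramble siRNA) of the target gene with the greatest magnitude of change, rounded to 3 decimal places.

22.316

CASP9: ΔΔCt = (27.18−21.72) − (25.49−20.97) = 5.46 − 4.52 = 0.94; fold change = 2^-0.94 = 0.521
ATF5: ΔΔCt = (20.30−21.72) − (23.74−20.97) = -1.42 − 2.77 = -4.19; fold change = 2^4.19 = 18.252
HSPA10: ΔΔCt = (26.48−21.72) − (30.21−20.97) = 4.76 − 9.24 = -4.48; fold change = 2^4.48 = 22.316
HSPA10 has the largest |ΔΔCt| = 4.48.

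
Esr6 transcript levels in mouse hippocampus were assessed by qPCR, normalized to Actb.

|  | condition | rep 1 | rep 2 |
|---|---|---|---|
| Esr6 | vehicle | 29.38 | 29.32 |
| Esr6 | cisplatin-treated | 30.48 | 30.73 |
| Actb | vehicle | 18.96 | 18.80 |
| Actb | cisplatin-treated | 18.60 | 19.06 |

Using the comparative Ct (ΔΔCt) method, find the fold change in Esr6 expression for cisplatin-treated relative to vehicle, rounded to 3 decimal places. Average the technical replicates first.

0.405

Mean Ct: Esr6 vehicle 29.350; Esr6 cisplatin-treated 30.605; Actb vehicle 18.880; Actb cisplatin-treated 18.830
ΔCt(vehicle) = 29.350 − 18.880 = 10.470
ΔCt(cisplatin-treated) = 30.605 − 18.830 = 11.775
ΔΔCt = 11.775 − 10.470 = 1.305
Fold change = 2^(−1.305) = 0.4047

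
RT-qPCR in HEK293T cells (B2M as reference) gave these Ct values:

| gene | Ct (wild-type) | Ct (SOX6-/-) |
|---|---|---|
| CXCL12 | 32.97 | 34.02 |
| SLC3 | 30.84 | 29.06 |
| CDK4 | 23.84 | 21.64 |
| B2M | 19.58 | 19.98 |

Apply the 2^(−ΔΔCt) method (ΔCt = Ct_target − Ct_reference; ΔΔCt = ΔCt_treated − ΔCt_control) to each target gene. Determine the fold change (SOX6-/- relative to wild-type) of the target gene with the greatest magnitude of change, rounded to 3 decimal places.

6.063

CXCL12: ΔΔCt = (34.02−19.98) − (32.97−19.58) = 14.04 − 13.39 = 0.65; fold change = 2^-0.65 = 0.637
SLC3: ΔΔCt = (29.06−19.98) − (30.84−19.58) = 9.08 − 11.26 = -2.18; fold change = 2^2.18 = 4.532
CDK4: ΔΔCt = (21.64−19.98) − (23.84−19.58) = 1.66 − 4.26 = -2.60; fold change = 2^2.60 = 6.063
CDK4 has the largest |ΔΔCt| = 2.60.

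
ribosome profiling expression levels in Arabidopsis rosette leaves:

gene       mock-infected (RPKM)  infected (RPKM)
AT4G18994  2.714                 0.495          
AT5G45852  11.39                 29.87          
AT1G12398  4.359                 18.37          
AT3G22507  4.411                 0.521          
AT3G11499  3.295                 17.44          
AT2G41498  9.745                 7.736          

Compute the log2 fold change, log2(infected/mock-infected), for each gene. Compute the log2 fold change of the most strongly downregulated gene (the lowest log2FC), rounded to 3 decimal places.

-3.082

log2(0.495/2.714) = -2.455  (AT4G18994)
log2(29.87/11.39) = 1.391  (AT5G45852)
log2(18.37/4.359) = 2.075  (AT1G12398)
log2(0.521/4.411) = -3.082  (AT3G22507)
log2(17.44/3.295) = 2.404  (AT3G11499)
log2(7.736/9.745) = -0.333  (AT2G41498)
AT3G22507 is most strongly downregulated.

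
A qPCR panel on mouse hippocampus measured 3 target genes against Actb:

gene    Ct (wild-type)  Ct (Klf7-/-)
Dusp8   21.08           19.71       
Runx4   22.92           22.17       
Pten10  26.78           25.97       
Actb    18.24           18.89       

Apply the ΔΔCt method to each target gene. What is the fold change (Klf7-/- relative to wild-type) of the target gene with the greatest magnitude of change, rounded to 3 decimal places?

Dusp8: ΔΔCt = (19.71−18.89) − (21.08−18.24) = 0.82 − 2.84 = -2.02; fold change = 2^2.02 = 4.056
Runx4: ΔΔCt = (22.17−18.89) − (22.92−18.24) = 3.28 − 4.68 = -1.40; fold change = 2^1.40 = 2.639
Pten10: ΔΔCt = (25.97−18.89) − (26.78−18.24) = 7.08 − 8.54 = -1.46; fold change = 2^1.46 = 2.751
Dusp8 has the largest |ΔΔCt| = 2.02.

4.056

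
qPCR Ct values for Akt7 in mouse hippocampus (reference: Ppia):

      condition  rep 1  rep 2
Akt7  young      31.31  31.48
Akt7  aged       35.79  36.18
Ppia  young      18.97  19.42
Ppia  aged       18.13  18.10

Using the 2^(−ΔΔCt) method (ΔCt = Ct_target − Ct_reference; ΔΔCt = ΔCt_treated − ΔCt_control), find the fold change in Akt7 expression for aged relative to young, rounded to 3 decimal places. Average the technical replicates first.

Mean Ct: Akt7 young 31.395; Akt7 aged 35.985; Ppia young 19.195; Ppia aged 18.115
ΔCt(young) = 31.395 − 19.195 = 12.200
ΔCt(aged) = 35.985 − 18.115 = 17.870
ΔΔCt = 17.870 − 12.200 = 5.670
Fold change = 2^(−5.670) = 0.0196

0.020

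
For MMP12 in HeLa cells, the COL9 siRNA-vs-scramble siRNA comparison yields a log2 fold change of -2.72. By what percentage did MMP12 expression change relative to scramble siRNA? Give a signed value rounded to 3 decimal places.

Fold change = 2^(-2.72) = 0.1518
Percent change = (FC − 1) × 100% = (0.1518 − 1) × 100 = -84.823%

-84.823%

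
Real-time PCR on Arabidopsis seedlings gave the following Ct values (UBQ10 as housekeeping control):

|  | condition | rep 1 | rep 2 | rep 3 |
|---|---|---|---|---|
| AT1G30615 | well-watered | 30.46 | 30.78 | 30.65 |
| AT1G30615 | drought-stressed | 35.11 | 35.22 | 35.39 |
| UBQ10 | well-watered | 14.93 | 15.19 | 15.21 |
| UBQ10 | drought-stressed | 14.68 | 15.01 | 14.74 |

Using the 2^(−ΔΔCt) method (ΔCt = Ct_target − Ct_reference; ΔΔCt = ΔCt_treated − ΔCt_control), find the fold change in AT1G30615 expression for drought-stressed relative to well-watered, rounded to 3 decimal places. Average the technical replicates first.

Mean Ct: AT1G30615 well-watered 30.630; AT1G30615 drought-stressed 35.240; UBQ10 well-watered 15.110; UBQ10 drought-stressed 14.810
ΔCt(well-watered) = 30.630 − 15.110 = 15.520
ΔCt(drought-stressed) = 35.240 − 14.810 = 20.430
ΔΔCt = 20.430 − 15.520 = 4.910
Fold change = 2^(−4.910) = 0.0333

0.033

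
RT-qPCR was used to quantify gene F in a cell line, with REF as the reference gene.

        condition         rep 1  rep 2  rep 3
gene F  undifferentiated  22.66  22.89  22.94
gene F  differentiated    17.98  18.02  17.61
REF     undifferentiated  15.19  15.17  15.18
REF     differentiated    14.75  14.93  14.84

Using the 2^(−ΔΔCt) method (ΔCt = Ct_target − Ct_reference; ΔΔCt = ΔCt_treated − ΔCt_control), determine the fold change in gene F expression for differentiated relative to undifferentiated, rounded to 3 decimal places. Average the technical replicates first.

24.590

Mean Ct: gene F undifferentiated 22.830; gene F differentiated 17.870; REF undifferentiated 15.180; REF differentiated 14.840
ΔCt(undifferentiated) = 22.830 − 15.180 = 7.650
ΔCt(differentiated) = 17.870 − 14.840 = 3.030
ΔΔCt = 3.030 − 7.650 = -4.620
Fold change = 2^(−(-4.620)) = 2^4.620 = 24.5900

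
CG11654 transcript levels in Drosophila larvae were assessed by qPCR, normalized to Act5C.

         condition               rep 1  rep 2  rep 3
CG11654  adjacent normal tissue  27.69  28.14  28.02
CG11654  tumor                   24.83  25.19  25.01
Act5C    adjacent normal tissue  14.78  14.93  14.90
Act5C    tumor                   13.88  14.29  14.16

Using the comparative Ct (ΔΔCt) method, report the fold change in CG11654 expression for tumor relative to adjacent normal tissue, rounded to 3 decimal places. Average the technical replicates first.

Mean Ct: CG11654 adjacent normal tissue 27.950; CG11654 tumor 25.010; Act5C adjacent normal tissue 14.870; Act5C tumor 14.110
ΔCt(adjacent normal tissue) = 27.950 − 14.870 = 13.080
ΔCt(tumor) = 25.010 − 14.110 = 10.900
ΔΔCt = 10.900 − 13.080 = -2.180
Fold change = 2^(−(-2.180)) = 2^2.180 = 4.5315

4.532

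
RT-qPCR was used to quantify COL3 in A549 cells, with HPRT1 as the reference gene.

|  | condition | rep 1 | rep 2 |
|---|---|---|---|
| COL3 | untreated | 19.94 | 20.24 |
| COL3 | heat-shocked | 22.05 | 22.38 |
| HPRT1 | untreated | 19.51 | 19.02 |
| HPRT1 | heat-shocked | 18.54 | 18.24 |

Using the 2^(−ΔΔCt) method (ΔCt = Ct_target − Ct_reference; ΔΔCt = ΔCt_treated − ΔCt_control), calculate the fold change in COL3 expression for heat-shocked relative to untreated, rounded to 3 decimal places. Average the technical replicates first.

0.125

Mean Ct: COL3 untreated 20.090; COL3 heat-shocked 22.215; HPRT1 untreated 19.265; HPRT1 heat-shocked 18.390
ΔCt(untreated) = 20.090 − 19.265 = 0.825
ΔCt(heat-shocked) = 22.215 − 18.390 = 3.825
ΔΔCt = 3.825 − 0.825 = 3.000
Fold change = 2^(−3.000) = 0.1250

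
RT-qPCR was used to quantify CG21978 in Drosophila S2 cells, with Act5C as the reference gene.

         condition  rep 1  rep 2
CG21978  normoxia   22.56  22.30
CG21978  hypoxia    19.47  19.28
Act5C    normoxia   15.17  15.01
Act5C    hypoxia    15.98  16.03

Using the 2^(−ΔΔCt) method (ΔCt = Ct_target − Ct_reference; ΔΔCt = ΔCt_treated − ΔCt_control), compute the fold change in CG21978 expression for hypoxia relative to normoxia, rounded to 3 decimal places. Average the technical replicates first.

Mean Ct: CG21978 normoxia 22.430; CG21978 hypoxia 19.375; Act5C normoxia 15.090; Act5C hypoxia 16.005
ΔCt(normoxia) = 22.430 − 15.090 = 7.340
ΔCt(hypoxia) = 19.375 − 16.005 = 3.370
ΔΔCt = 3.370 − 7.340 = -3.970
Fold change = 2^(−(-3.970)) = 2^3.970 = 15.6707

15.671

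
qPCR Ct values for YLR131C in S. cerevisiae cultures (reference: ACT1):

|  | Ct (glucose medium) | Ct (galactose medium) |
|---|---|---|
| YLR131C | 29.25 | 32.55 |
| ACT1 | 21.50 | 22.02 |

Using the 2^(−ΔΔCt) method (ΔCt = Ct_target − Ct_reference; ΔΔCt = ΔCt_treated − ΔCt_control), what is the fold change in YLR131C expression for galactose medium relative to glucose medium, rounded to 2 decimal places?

0.15

ΔCt(glucose medium) = 29.250 − 21.500 = 7.750
ΔCt(galactose medium) = 32.550 − 22.020 = 10.530
ΔΔCt = 10.530 − 7.750 = 2.780
Fold change = 2^(−2.780) = 0.146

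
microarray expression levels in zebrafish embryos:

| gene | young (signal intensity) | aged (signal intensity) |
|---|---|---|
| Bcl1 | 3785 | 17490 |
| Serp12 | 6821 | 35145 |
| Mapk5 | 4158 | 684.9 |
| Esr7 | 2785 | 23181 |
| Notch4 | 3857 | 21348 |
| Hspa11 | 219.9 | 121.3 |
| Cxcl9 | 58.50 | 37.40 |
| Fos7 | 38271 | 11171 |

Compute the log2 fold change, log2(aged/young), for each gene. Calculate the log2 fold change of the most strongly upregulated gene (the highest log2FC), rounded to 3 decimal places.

3.057

log2(17490/3785) = 2.208  (Bcl1)
log2(35145/6821) = 2.365  (Serp12)
log2(684.9/4158) = -2.602  (Mapk5)
log2(23181/2785) = 3.057  (Esr7)
log2(21348/3857) = 2.469  (Notch4)
log2(121.3/219.9) = -0.858  (Hspa11)
log2(37.40/58.50) = -0.645  (Cxcl9)
log2(11171/38271) = -1.776  (Fos7)
Esr7 is most strongly upregulated.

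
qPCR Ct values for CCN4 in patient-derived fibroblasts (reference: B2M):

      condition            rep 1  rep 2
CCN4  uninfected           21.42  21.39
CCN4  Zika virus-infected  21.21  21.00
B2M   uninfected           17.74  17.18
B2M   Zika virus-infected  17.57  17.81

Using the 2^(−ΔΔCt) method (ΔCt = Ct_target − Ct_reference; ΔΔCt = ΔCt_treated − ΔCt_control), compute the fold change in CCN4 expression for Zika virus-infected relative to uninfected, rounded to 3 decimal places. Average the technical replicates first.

1.444

Mean Ct: CCN4 uninfected 21.405; CCN4 Zika virus-infected 21.105; B2M uninfected 17.460; B2M Zika virus-infected 17.690
ΔCt(uninfected) = 21.405 − 17.460 = 3.945
ΔCt(Zika virus-infected) = 21.105 − 17.690 = 3.415
ΔΔCt = 3.415 − 3.945 = -0.530
Fold change = 2^(−(-0.530)) = 2^0.530 = 1.4439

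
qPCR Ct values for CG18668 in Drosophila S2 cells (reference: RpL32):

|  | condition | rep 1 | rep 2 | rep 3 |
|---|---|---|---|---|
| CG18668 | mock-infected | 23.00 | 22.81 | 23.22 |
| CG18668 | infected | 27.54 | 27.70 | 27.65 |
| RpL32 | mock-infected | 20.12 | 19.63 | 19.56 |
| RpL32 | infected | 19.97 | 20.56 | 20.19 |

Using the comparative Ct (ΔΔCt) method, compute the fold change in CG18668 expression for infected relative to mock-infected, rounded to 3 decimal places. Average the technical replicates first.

Mean Ct: CG18668 mock-infected 23.010; CG18668 infected 27.630; RpL32 mock-infected 19.770; RpL32 infected 20.240
ΔCt(mock-infected) = 23.010 − 19.770 = 3.240
ΔCt(infected) = 27.630 − 20.240 = 7.390
ΔΔCt = 7.390 − 3.240 = 4.150
Fold change = 2^(−4.150) = 0.0563

0.056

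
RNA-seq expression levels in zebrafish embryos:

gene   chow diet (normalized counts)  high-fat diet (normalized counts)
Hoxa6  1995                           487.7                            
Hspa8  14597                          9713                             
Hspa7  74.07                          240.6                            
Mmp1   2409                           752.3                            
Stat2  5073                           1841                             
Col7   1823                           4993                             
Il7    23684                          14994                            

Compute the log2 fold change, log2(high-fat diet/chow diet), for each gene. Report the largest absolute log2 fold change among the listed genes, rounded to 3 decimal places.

log2(487.7/1995) = -2.032  (Hoxa6)
log2(9713/14597) = -0.588  (Hspa8)
log2(240.6/74.07) = 1.700  (Hspa7)
log2(752.3/2409) = -1.679  (Mmp1)
log2(1841/5073) = -1.462  (Stat2)
log2(4993/1823) = 1.454  (Col7)
log2(14994/23684) = -0.660  (Il7)
The largest magnitude belongs to Hoxa6.

2.032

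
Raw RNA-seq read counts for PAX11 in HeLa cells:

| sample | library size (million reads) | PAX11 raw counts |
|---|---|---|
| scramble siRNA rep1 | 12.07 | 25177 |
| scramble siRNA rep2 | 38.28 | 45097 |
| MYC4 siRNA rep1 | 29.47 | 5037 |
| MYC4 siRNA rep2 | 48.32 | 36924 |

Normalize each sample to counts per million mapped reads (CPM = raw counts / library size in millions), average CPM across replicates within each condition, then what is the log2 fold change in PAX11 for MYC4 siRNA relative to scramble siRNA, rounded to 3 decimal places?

-1.803

CPM(scramble siRNA rep1) = 25177 / 12.07 = 2085.9155
CPM(scramble siRNA rep2) = 45097 / 38.28 = 1178.0825
CPM(MYC4 siRNA rep1) = 5037 / 29.47 = 170.9196
CPM(MYC4 siRNA rep2) = 36924 / 48.32 = 764.1556
mean CPM(scramble siRNA) = 1631.9990; mean CPM(MYC4 siRNA) = 467.5376
Fold change = 467.5376 / 1631.9990 = 0.28648
log2(0.28648) = -1.8035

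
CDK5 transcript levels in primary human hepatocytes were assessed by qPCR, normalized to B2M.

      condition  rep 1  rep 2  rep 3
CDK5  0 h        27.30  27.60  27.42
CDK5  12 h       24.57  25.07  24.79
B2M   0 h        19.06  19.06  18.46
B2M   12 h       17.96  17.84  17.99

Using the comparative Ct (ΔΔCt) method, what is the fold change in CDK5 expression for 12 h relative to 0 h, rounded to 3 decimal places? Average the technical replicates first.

3.249

Mean Ct: CDK5 0 h 27.440; CDK5 12 h 24.810; B2M 0 h 18.860; B2M 12 h 17.930
ΔCt(0 h) = 27.440 − 18.860 = 8.580
ΔCt(12 h) = 24.810 − 17.930 = 6.880
ΔΔCt = 6.880 − 8.580 = -1.700
Fold change = 2^(−(-1.700)) = 2^1.700 = 3.2490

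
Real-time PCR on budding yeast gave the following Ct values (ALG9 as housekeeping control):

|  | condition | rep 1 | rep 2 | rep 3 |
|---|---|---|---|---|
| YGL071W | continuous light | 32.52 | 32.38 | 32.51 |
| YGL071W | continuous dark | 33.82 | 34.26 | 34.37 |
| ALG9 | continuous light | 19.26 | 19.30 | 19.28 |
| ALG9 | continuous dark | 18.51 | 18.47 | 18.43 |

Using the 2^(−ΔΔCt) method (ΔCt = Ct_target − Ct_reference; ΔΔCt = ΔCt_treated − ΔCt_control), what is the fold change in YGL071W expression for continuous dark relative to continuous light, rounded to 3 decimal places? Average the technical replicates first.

0.178

Mean Ct: YGL071W continuous light 32.470; YGL071W continuous dark 34.150; ALG9 continuous light 19.280; ALG9 continuous dark 18.470
ΔCt(continuous light) = 32.470 − 19.280 = 13.190
ΔCt(continuous dark) = 34.150 − 18.470 = 15.680
ΔΔCt = 15.680 − 13.190 = 2.490
Fold change = 2^(−2.490) = 0.1780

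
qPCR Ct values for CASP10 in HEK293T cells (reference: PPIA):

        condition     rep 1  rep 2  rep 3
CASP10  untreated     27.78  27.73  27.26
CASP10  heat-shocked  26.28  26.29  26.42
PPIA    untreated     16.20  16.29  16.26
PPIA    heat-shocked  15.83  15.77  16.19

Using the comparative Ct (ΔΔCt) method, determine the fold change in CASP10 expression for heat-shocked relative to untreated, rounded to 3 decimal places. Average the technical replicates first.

1.919

Mean Ct: CASP10 untreated 27.590; CASP10 heat-shocked 26.330; PPIA untreated 16.250; PPIA heat-shocked 15.930
ΔCt(untreated) = 27.590 − 16.250 = 11.340
ΔCt(heat-shocked) = 26.330 − 15.930 = 10.400
ΔΔCt = 10.400 − 11.340 = -0.940
Fold change = 2^(−(-0.940)) = 2^0.940 = 1.9185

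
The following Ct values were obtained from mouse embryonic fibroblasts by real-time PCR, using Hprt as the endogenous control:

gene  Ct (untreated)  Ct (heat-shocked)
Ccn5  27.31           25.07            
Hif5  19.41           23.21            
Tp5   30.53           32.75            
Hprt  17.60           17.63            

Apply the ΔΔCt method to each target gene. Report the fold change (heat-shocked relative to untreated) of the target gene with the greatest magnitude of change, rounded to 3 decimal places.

0.073

Ccn5: ΔΔCt = (25.07−17.63) − (27.31−17.60) = 7.44 − 9.71 = -2.27; fold change = 2^2.27 = 4.823
Hif5: ΔΔCt = (23.21−17.63) − (19.41−17.60) = 5.58 − 1.81 = 3.77; fold change = 2^-3.77 = 0.073
Tp5: ΔΔCt = (32.75−17.63) − (30.53−17.60) = 15.12 − 12.93 = 2.19; fold change = 2^-2.19 = 0.219
Hif5 has the largest |ΔΔCt| = 3.77.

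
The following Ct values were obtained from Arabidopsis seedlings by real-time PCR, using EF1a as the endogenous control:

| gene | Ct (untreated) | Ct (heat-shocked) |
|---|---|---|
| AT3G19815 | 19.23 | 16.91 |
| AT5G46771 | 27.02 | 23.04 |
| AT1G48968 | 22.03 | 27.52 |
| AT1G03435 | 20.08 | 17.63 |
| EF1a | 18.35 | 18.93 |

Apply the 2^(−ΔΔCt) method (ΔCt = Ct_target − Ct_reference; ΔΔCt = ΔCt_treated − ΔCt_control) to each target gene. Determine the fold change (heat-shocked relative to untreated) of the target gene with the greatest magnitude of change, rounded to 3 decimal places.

0.033

AT3G19815: ΔΔCt = (16.91−18.93) − (19.23−18.35) = -2.02 − 0.88 = -2.90; fold change = 2^2.90 = 7.464
AT5G46771: ΔΔCt = (23.04−18.93) − (27.02−18.35) = 4.11 − 8.67 = -4.56; fold change = 2^4.56 = 23.588
AT1G48968: ΔΔCt = (27.52−18.93) − (22.03−18.35) = 8.59 − 3.68 = 4.91; fold change = 2^-4.91 = 0.033
AT1G03435: ΔΔCt = (17.63−18.93) − (20.08−18.35) = -1.30 − 1.73 = -3.03; fold change = 2^3.03 = 8.168
AT1G48968 has the largest |ΔΔCt| = 4.91.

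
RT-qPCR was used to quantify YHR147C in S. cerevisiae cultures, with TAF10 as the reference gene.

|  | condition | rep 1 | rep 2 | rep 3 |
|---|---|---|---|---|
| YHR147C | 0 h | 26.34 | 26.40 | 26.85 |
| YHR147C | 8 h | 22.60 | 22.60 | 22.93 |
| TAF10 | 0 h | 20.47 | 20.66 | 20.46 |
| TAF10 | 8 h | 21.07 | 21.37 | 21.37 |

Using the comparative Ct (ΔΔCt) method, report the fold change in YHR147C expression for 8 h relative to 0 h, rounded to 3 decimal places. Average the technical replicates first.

Mean Ct: YHR147C 0 h 26.530; YHR147C 8 h 22.710; TAF10 0 h 20.530; TAF10 8 h 21.270
ΔCt(0 h) = 26.530 − 20.530 = 6.000
ΔCt(8 h) = 22.710 − 21.270 = 1.440
ΔΔCt = 1.440 − 6.000 = -4.560
Fold change = 2^(−(-4.560)) = 2^4.560 = 23.5883

23.588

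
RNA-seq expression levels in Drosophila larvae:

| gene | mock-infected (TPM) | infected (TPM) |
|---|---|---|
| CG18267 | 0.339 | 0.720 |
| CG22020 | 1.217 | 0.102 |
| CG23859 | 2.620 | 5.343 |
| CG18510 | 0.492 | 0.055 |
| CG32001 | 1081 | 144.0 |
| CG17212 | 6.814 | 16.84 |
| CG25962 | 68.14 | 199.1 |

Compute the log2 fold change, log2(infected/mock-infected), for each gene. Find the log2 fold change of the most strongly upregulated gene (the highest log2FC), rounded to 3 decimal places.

1.547

log2(0.720/0.339) = 1.087  (CG18267)
log2(0.102/1.217) = -3.577  (CG22020)
log2(5.343/2.620) = 1.028  (CG23859)
log2(0.055/0.492) = -3.161  (CG18510)
log2(144.0/1081) = -2.908  (CG32001)
log2(16.84/6.814) = 1.305  (CG17212)
log2(199.1/68.14) = 1.547  (CG25962)
CG25962 is most strongly upregulated.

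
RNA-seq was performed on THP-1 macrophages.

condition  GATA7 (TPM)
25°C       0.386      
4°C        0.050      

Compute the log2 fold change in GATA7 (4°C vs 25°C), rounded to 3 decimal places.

-2.949

Fold change = 0.050 / 0.386 = 0.1295
log2(0.1295) = -2.9486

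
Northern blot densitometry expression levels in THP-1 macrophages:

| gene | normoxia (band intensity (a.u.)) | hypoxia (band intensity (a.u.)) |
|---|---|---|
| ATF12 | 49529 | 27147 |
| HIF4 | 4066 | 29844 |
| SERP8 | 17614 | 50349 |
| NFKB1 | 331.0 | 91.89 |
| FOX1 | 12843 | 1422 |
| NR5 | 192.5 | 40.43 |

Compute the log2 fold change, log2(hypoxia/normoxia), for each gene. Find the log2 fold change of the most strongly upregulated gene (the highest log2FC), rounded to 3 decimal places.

log2(27147/49529) = -0.867  (ATF12)
log2(29844/4066) = 2.876  (HIF4)
log2(50349/17614) = 1.515  (SERP8)
log2(91.89/331.0) = -1.849  (NFKB1)
log2(1422/12843) = -3.175  (FOX1)
log2(40.43/192.5) = -2.251  (NR5)
HIF4 is most strongly upregulated.

2.876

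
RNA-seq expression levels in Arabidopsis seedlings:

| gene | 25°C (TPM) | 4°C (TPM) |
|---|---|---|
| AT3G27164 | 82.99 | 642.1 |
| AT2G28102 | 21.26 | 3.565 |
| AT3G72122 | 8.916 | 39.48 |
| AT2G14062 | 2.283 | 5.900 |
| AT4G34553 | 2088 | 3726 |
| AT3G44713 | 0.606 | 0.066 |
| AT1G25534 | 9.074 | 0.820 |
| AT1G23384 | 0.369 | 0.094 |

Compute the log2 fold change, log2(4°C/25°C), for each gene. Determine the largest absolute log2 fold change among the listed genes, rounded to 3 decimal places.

3.468

log2(642.1/82.99) = 2.952  (AT3G27164)
log2(3.565/21.26) = -2.576  (AT2G28102)
log2(39.48/8.916) = 2.147  (AT3G72122)
log2(5.900/2.283) = 1.370  (AT2G14062)
log2(3726/2088) = 0.836  (AT4G34553)
log2(0.066/0.606) = -3.199  (AT3G44713)
log2(0.820/9.074) = -3.468  (AT1G25534)
log2(0.094/0.369) = -1.973  (AT1G23384)
The largest magnitude belongs to AT1G25534.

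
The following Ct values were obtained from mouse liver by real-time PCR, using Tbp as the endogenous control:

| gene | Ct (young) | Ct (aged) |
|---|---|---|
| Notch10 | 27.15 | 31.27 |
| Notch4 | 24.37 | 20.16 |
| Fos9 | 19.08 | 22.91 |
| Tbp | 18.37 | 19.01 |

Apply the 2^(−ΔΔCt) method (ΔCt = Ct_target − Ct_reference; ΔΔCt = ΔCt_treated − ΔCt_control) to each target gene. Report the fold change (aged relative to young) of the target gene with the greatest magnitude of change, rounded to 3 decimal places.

Notch10: ΔΔCt = (31.27−19.01) − (27.15−18.37) = 12.26 − 8.78 = 3.48; fold change = 2^-3.48 = 0.090
Notch4: ΔΔCt = (20.16−19.01) − (24.37−18.37) = 1.15 − 6.00 = -4.85; fold change = 2^4.85 = 28.840
Fos9: ΔΔCt = (22.91−19.01) − (19.08−18.37) = 3.90 − 0.71 = 3.19; fold change = 2^-3.19 = 0.110
Notch4 has the largest |ΔΔCt| = 4.85.

28.840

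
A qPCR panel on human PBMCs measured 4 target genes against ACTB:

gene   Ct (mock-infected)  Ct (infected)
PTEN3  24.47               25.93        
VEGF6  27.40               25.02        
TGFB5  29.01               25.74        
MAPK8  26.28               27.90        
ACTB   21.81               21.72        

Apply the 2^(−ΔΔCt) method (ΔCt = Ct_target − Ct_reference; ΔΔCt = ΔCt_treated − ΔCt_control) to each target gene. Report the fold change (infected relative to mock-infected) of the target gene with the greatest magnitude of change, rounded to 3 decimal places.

9.063

PTEN3: ΔΔCt = (25.93−21.72) − (24.47−21.81) = 4.21 − 2.66 = 1.55; fold change = 2^-1.55 = 0.342
VEGF6: ΔΔCt = (25.02−21.72) − (27.40−21.81) = 3.30 − 5.59 = -2.29; fold change = 2^2.29 = 4.891
TGFB5: ΔΔCt = (25.74−21.72) − (29.01−21.81) = 4.02 − 7.20 = -3.18; fold change = 2^3.18 = 9.063
MAPK8: ΔΔCt = (27.90−21.72) − (26.28−21.81) = 6.18 − 4.47 = 1.71; fold change = 2^-1.71 = 0.306
TGFB5 has the largest |ΔΔCt| = 3.18.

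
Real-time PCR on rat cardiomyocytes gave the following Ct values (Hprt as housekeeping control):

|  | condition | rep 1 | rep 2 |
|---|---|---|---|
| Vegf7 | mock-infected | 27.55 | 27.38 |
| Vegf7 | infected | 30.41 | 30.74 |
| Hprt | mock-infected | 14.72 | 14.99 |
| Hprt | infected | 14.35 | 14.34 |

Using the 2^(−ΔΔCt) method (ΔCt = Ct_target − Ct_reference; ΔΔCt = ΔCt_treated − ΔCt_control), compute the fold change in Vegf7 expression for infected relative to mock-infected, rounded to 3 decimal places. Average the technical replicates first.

Mean Ct: Vegf7 mock-infected 27.465; Vegf7 infected 30.575; Hprt mock-infected 14.855; Hprt infected 14.345
ΔCt(mock-infected) = 27.465 − 14.855 = 12.610
ΔCt(infected) = 30.575 − 14.345 = 16.230
ΔΔCt = 16.230 − 12.610 = 3.620
Fold change = 2^(−3.620) = 0.0813

0.081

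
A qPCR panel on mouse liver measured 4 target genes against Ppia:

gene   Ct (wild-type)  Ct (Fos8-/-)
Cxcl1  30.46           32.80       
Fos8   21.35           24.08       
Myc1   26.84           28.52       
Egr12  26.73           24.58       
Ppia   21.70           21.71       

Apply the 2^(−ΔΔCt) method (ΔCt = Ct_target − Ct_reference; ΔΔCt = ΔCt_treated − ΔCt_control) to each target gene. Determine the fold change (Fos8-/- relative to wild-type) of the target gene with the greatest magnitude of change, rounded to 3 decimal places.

0.152

Cxcl1: ΔΔCt = (32.80−21.71) − (30.46−21.70) = 11.09 − 8.76 = 2.33; fold change = 2^-2.33 = 0.199
Fos8: ΔΔCt = (24.08−21.71) − (21.35−21.70) = 2.37 − (-0.35) = 2.72; fold change = 2^-2.72 = 0.152
Myc1: ΔΔCt = (28.52−21.71) − (26.84−21.70) = 6.81 − 5.14 = 1.67; fold change = 2^-1.67 = 0.314
Egr12: ΔΔCt = (24.58−21.71) − (26.73−21.70) = 2.87 − 5.03 = -2.16; fold change = 2^2.16 = 4.469
Fos8 has the largest |ΔΔCt| = 2.72.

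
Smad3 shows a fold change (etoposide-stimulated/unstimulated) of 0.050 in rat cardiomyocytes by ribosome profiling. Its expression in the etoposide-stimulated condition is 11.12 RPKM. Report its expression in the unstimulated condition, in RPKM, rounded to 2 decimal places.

unstimulated expression = 11.12 / 0.050 = 222.40

222.40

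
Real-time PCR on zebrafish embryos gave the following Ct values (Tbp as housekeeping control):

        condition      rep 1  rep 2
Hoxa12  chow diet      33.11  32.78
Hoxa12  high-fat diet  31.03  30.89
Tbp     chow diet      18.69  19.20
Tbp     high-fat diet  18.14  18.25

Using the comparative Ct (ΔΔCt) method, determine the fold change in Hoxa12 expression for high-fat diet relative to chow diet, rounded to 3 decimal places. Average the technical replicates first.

2.354

Mean Ct: Hoxa12 chow diet 32.945; Hoxa12 high-fat diet 30.960; Tbp chow diet 18.945; Tbp high-fat diet 18.195
ΔCt(chow diet) = 32.945 − 18.945 = 14.000
ΔCt(high-fat diet) = 30.960 − 18.195 = 12.765
ΔΔCt = 12.765 − 14.000 = -1.235
Fold change = 2^(−(-1.235)) = 2^1.235 = 2.3538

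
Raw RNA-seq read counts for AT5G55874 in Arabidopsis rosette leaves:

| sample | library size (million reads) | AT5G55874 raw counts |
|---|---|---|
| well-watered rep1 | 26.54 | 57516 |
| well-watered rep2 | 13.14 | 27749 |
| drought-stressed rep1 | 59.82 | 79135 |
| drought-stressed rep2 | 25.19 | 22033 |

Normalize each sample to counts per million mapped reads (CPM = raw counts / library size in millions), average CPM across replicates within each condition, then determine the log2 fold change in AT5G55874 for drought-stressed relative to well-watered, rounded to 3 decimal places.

CPM(well-watered rep1) = 57516 / 26.54 = 2167.1439
CPM(well-watered rep2) = 27749 / 13.14 = 2111.7960
CPM(drought-stressed rep1) = 79135 / 59.82 = 1322.8853
CPM(drought-stressed rep2) = 22033 / 25.19 = 874.6725
mean CPM(well-watered) = 2139.4700; mean CPM(drought-stressed) = 1098.7789
Fold change = 1098.7789 / 2139.4700 = 0.51358
log2(0.51358) = -0.9614

-0.961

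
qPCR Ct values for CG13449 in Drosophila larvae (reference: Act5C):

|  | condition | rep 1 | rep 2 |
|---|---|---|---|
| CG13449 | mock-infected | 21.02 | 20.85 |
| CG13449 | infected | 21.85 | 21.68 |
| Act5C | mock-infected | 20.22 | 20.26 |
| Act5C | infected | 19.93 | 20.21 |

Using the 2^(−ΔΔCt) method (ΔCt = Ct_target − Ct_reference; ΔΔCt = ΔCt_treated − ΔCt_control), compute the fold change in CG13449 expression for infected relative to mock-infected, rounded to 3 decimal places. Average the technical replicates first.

0.500

Mean Ct: CG13449 mock-infected 20.935; CG13449 infected 21.765; Act5C mock-infected 20.240; Act5C infected 20.070
ΔCt(mock-infected) = 20.935 − 20.240 = 0.695
ΔCt(infected) = 21.765 − 20.070 = 1.695
ΔΔCt = 1.695 − 0.695 = 1.000
Fold change = 2^(−1.000) = 0.5000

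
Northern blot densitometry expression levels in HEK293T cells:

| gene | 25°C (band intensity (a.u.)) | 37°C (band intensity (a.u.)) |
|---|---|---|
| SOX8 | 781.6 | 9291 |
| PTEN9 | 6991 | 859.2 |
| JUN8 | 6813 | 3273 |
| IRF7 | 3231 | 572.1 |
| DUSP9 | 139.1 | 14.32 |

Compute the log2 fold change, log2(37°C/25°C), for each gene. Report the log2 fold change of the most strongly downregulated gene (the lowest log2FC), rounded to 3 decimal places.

log2(9291/781.6) = 3.571  (SOX8)
log2(859.2/6991) = -3.024  (PTEN9)
log2(3273/6813) = -1.058  (JUN8)
log2(572.1/3231) = -2.498  (IRF7)
log2(14.32/139.1) = -3.280  (DUSP9)
DUSP9 is most strongly downregulated.

-3.280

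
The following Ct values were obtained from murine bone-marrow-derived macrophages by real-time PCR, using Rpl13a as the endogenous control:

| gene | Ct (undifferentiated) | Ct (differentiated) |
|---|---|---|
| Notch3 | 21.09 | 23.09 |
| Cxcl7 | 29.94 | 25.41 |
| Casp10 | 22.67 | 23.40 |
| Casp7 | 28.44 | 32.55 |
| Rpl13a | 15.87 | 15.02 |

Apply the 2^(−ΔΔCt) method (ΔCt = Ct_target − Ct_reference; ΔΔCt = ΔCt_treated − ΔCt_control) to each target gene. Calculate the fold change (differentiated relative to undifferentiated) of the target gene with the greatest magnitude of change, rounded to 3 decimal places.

Notch3: ΔΔCt = (23.09−15.02) − (21.09−15.87) = 8.07 − 5.22 = 2.85; fold change = 2^-2.85 = 0.139
Cxcl7: ΔΔCt = (25.41−15.02) − (29.94−15.87) = 10.39 − 14.07 = -3.68; fold change = 2^3.68 = 12.817
Casp10: ΔΔCt = (23.40−15.02) − (22.67−15.87) = 8.38 − 6.80 = 1.58; fold change = 2^-1.58 = 0.334
Casp7: ΔΔCt = (32.55−15.02) − (28.44−15.87) = 17.53 − 12.57 = 4.96; fold change = 2^-4.96 = 0.032
Casp7 has the largest |ΔΔCt| = 4.96.

0.032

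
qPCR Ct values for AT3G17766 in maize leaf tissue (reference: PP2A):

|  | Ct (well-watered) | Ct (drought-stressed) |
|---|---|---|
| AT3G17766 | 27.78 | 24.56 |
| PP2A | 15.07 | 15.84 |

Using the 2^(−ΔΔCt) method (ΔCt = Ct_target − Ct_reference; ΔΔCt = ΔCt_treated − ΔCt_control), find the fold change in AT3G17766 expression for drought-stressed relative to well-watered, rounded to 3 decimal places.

ΔCt(well-watered) = 27.780 − 15.070 = 12.710
ΔCt(drought-stressed) = 24.560 − 15.840 = 8.720
ΔΔCt = 8.720 − 12.710 = -3.990
Fold change = 2^(−(-3.990)) = 2^3.990 = 15.8895

15.889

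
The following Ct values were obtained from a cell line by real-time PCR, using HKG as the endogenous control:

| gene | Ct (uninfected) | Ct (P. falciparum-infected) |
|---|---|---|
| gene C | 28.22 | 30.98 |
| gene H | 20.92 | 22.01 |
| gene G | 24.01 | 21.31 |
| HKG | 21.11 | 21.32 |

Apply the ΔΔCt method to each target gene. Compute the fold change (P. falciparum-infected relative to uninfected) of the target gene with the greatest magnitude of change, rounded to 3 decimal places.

gene C: ΔΔCt = (30.98−21.32) − (28.22−21.11) = 9.66 − 7.11 = 2.55; fold change = 2^-2.55 = 0.171
gene H: ΔΔCt = (22.01−21.32) − (20.92−21.11) = 0.69 − (-0.19) = 0.88; fold change = 2^-0.88 = 0.543
gene G: ΔΔCt = (21.31−21.32) − (24.01−21.11) = -0.01 − 2.90 = -2.91; fold change = 2^2.91 = 7.516
gene G has the largest |ΔΔCt| = 2.91.

7.516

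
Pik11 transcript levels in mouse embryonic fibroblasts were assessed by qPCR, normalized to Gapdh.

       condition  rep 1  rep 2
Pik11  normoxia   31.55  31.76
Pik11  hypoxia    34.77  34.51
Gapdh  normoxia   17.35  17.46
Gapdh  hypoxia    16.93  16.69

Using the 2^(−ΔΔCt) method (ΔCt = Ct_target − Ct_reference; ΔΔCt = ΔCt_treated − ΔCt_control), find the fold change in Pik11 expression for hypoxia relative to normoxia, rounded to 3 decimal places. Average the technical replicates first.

Mean Ct: Pik11 normoxia 31.655; Pik11 hypoxia 34.640; Gapdh normoxia 17.405; Gapdh hypoxia 16.810
ΔCt(normoxia) = 31.655 − 17.405 = 14.250
ΔCt(hypoxia) = 34.640 − 16.810 = 17.830
ΔΔCt = 17.830 − 14.250 = 3.580
Fold change = 2^(−3.580) = 0.0836

0.084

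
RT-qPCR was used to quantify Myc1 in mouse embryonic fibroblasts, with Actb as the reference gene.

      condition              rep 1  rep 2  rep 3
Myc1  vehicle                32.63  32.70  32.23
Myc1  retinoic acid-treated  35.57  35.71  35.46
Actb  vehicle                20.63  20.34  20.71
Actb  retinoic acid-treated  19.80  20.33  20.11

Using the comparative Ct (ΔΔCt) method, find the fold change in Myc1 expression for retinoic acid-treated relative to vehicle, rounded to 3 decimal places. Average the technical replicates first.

0.086

Mean Ct: Myc1 vehicle 32.520; Myc1 retinoic acid-treated 35.580; Actb vehicle 20.560; Actb retinoic acid-treated 20.080
ΔCt(vehicle) = 32.520 − 20.560 = 11.960
ΔCt(retinoic acid-treated) = 35.580 − 20.080 = 15.500
ΔΔCt = 15.500 − 11.960 = 3.540
Fold change = 2^(−3.540) = 0.0860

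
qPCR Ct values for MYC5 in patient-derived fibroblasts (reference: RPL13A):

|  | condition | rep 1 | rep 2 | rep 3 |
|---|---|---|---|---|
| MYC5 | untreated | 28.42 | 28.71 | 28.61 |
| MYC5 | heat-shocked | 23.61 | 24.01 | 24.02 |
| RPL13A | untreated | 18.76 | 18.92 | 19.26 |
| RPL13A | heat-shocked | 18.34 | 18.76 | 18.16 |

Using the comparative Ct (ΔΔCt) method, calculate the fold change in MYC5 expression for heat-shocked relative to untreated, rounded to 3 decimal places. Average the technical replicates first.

17.630

Mean Ct: MYC5 untreated 28.580; MYC5 heat-shocked 23.880; RPL13A untreated 18.980; RPL13A heat-shocked 18.420
ΔCt(untreated) = 28.580 − 18.980 = 9.600
ΔCt(heat-shocked) = 23.880 − 18.420 = 5.460
ΔΔCt = 5.460 − 9.600 = -4.140
Fold change = 2^(−(-4.140)) = 2^4.140 = 17.6305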